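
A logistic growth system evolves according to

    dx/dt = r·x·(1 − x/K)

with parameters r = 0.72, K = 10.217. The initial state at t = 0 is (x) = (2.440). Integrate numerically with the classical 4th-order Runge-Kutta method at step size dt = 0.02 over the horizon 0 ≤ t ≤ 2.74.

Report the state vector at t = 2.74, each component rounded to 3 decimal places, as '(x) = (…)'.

t=0.000: state=(2.440)
step 1 (dt=0.02): k1=(1.337), k2=(1.342), k3=(1.342), k4=(1.347); state += dt/6·(k1+2k2+2k3+k4)
t=0.020: state=(2.467)
t=0.040: state=(2.494)
t=0.060: state=(2.521)
continuing one RK4 step at a time; state shown every 5 steps (Δt=0.1):
t=0.100: state=(2.576)
t=0.200: state=(2.717)
t=0.300: state=(2.863)
t=0.400: state=(3.014)
t=0.500: state=(3.169)
t=0.600: state=(3.329)
t=0.700: state=(3.492)
t=0.800: state=(3.660)
t=0.900: state=(3.831)
t=1.000: state=(4.004)
t=1.100: state=(4.181)
t=1.200: state=(4.360)
t=1.300: state=(4.541)
t=1.400: state=(4.723)
t=1.500: state=(4.906)
t=1.600: state=(5.090)
t=1.700: state=(5.274)
t=1.800: state=(5.457)
t=1.900: state=(5.640)
t=2.000: state=(5.821)
t=2.100: state=(6.000)
t=2.200: state=(6.178)
t=2.300: state=(6.352)
t=2.400: state=(6.523)
t=2.500: state=(6.692)
t=2.600: state=(6.856)
t=2.700: state=(7.016)
t=2.740: state=(7.079)

(x) = (7.079)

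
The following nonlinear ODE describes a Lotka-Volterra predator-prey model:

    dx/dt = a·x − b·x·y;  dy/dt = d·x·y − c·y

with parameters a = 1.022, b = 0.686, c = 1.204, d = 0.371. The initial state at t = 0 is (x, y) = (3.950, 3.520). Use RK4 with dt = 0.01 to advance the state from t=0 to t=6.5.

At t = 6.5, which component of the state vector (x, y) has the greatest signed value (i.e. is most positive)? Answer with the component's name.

t=0.000: state=(3.950, 3.520)
step 1 (dt=0.01): k1=(-5.501, 0.920), k2=(-5.475, 0.886), k3=(-5.475, 0.886), k4=(-5.449, 0.851); state += dt/6·(k1+2k2+2k3+k4)
t=0.010: state=(3.895, 3.529)
t=0.020: state=(3.841, 3.537)
t=0.030: state=(3.787, 3.544)
continuing one RK4 step at a time; state shown every 25 steps (Δt=0.25):
t=0.250: state=(2.767, 3.546)
t=0.500: state=(1.986, 3.262)
t=0.750: state=(1.519, 2.835)
t=1.000: state=(1.254, 2.383)
t=1.250: state=(1.116, 1.967)
t=1.500: state=(1.061, 1.609)
t=1.750: state=(1.067, 1.314)
t=2.000: state=(1.123, 1.076)
t=2.250: state=(1.226, 0.888)
t=2.500: state=(1.378, 0.741)
t=2.750: state=(1.582, 0.629)
t=3.000: state=(1.848, 0.545)
t=3.250: state=(2.184, 0.486)
t=3.500: state=(2.604, 0.449)
t=3.750: state=(3.118, 0.433)
t=4.000: state=(3.736, 0.440)
t=4.250: state=(4.462, 0.476)
t=4.500: state=(5.278, 0.553)
t=4.750: state=(6.130, 0.695)
t=5.000: state=(6.892, 0.942)
t=5.250: state=(7.329, 1.353)
t=5.500: state=(7.137, 1.970)
t=5.750: state=(6.168, 2.717)
t=6.000: state=(4.719, 3.336)
t=6.250: state=(3.346, 3.581)
t=6.500: state=(2.355, 3.441)
compare at T: x=2.355, y=3.441

largest component: y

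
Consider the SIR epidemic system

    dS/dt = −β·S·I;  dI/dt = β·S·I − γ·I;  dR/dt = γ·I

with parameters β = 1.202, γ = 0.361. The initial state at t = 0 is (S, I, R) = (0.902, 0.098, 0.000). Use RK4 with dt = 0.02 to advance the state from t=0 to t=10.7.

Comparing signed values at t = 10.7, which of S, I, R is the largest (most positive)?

t=0.000: state=(0.902, 0.098, 0.000)
step 1 (dt=0.02): k1=(-0.106, 0.071, 0.035), k2=(-0.107, 0.071, 0.036), k3=(-0.107, 0.071, 0.036), k4=(-0.108, 0.072, 0.036); state += dt/6·(k1+2k2+2k3+k4)
t=0.020: state=(0.900, 0.099, 0.001)
t=0.040: state=(0.898, 0.101, 0.001)
t=0.060: state=(0.896, 0.102, 0.002)
continuing one RK4 step at a time; state shown every 25 steps (Δt=0.5):
t=0.500: state=(0.841, 0.138, 0.021)
t=1.000: state=(0.763, 0.187, 0.050)
t=1.500: state=(0.671, 0.240, 0.089)
t=2.000: state=(0.572, 0.291, 0.137)
t=2.500: state=(0.473, 0.333, 0.194)
t=3.000: state=(0.384, 0.359, 0.256)
t=3.500: state=(0.308, 0.369, 0.322)
t=4.000: state=(0.247, 0.364, 0.389)
t=4.500: state=(0.200, 0.347, 0.453)
t=5.000: state=(0.163, 0.323, 0.514)
t=5.500: state=(0.135, 0.295, 0.570)
t=6.000: state=(0.114, 0.265, 0.620)
t=6.500: state=(0.098, 0.236, 0.665)
t=7.000: state=(0.086, 0.208, 0.705)
t=7.500: state=(0.077, 0.183, 0.741)
t=8.000: state=(0.069, 0.159, 0.772)
t=8.500: state=(0.063, 0.138, 0.798)
t=9.000: state=(0.058, 0.120, 0.822)
t=9.500: state=(0.055, 0.104, 0.842)
t=10.000: state=(0.052, 0.089, 0.859)
t=10.500: state=(0.049, 0.077, 0.874)
t=10.700: state=(0.048, 0.072, 0.879)
compare at T: S=0.048, I=0.072, R=0.879

largest component: R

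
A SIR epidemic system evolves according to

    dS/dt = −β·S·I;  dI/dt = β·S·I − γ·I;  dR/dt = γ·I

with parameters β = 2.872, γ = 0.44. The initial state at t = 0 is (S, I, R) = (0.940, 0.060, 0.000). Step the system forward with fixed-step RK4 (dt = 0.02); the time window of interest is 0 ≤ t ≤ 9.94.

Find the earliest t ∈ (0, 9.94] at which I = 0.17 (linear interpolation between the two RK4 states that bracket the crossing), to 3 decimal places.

t=0.000: state=(0.940, 0.060, 0.000)
step 1 (dt=0.02): k1=(-0.162, 0.136, 0.026), k2=(-0.165, 0.138, 0.027), k3=(-0.165, 0.138, 0.027), k4=(-0.169, 0.141, 0.028); state += dt/6·(k1+2k2+2k3+k4)
t=0.020: state=(0.937, 0.063, 0.001)
t=0.040: state=(0.933, 0.066, 0.001)
t=0.060: state=(0.930, 0.069, 0.002)
t=0.480: state=(0.813, 0.165, 0.022)
next step: t=0.500: state=(0.805, 0.171, 0.024) — I has crossed 0.17
linear interpolation between t=0.480 (0.16467) and t=0.500 (0.17099) → t≈0.497

t = 0.497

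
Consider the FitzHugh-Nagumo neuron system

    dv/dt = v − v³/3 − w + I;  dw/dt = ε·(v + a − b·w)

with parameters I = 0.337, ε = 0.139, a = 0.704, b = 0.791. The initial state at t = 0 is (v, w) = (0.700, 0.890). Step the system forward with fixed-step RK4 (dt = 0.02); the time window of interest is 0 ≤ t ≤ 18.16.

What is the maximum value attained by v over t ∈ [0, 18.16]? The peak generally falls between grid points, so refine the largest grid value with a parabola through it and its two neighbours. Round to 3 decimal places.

max v = 0.706

t=0.000: state=(0.700, 0.890)
step 1 (dt=0.02): k1=(0.033, 0.097), k2=(0.032, 0.097), k3=(0.032, 0.097), k4=(0.031, 0.097); state += dt/6·(k1+2k2+2k3+k4)
t=0.020: state=(0.701, 0.892)
t=0.040: state=(0.701, 0.894)
t=0.060: state=(0.702, 0.896)
continuing one RK4 step at a time; state shown every 50 steps (Δt=1):
t=1.000: state=(0.686, 0.982)
t=2.000: state=(0.548, 1.055)
t=3.000: state=(0.173, 1.089)
t=4.000: state=(-0.773, 1.036)
t=5.000: state=(-1.781, 0.840)
t=6.000: state=(-1.872, 0.600)
t=7.000: state=(-1.797, 0.389)
t=8.000: state=(-1.711, 0.210)
t=9.000: state=(-1.627, 0.061)
t=10.000: state=(-1.544, -0.061)
t=11.000: state=(-1.464, -0.160)
t=12.000: state=(-1.386, -0.238)
t=13.000: state=(-1.311, -0.298)
t=14.000: state=(-1.237, -0.342)
t=15.000: state=(-1.165, -0.372)
t=16.000: state=(-1.096, -0.389)
t=17.000: state=(-1.028, -0.395)
t=18.000: state=(-0.963, -0.392)
t=18.160: state=(-0.952, -0.391)
largest grid value and its neighbours: v(0.360)=0.70625, v(0.380)=0.70626, v(0.400)=0.70623
parabola through these three points peaks at t≈0.374 with v≈0.70626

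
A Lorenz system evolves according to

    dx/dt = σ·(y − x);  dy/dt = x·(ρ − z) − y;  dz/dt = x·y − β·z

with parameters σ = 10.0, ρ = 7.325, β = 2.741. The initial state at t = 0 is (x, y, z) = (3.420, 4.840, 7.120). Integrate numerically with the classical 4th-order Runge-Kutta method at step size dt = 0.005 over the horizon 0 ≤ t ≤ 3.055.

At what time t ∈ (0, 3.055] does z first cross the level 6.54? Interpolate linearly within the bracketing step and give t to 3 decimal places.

t = 0.401

t=0.000: state=(3.420, 4.840, 7.120)
step 1 (dt=0.005): k1=(14.200, -4.139, -2.963), k2=(13.742, -4.096, -2.807), k3=(13.754, -4.097, -2.813), k4=(13.307, -4.055, -2.663); state += dt/6·(k1+2k2+2k3+k4)
t=0.005: state=(3.489, 4.820, 7.106)
t=0.010: state=(3.553, 4.799, 7.093)
t=0.015: state=(3.613, 4.780, 7.082)
continuing one RK4 step at a time; state shown every 20 steps (Δt=0.1):
t=0.100: state=(4.182, 4.486, 7.000)
t=0.200: state=(4.267, 4.202, 6.935)
t=0.300: state=(4.143, 3.987, 6.776)
t=0.400: state=(3.994, 3.865, 6.543)
next step: t=0.405: state=(3.988, 3.861, 6.530) — z has crossed 6.54
linear interpolation between t=0.400 (6.54256) and t=0.405 (6.53006) → t≈0.401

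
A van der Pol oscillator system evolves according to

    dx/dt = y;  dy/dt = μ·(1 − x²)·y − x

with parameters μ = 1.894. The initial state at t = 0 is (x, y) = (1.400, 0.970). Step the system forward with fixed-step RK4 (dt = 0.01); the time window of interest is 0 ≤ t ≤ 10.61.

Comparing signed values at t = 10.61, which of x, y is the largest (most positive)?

largest component: y

t=0.000: state=(1.400, 0.970)
step 1 (dt=0.01): k1=(0.970, -3.164), k2=(0.954, -3.164), k3=(0.954, -3.164), k4=(0.938, -3.163); state += dt/6·(k1+2k2+2k3+k4)
t=0.010: state=(1.410, 0.938)
t=0.020: state=(1.419, 0.907)
t=0.030: state=(1.428, 0.875)
continuing one RK4 step at a time; state shown every 50 steps (Δt=0.5):
t=0.500: state=(1.558, -0.149)
t=1.000: state=(1.382, -0.504)
t=1.500: state=(1.060, -0.815)
t=2.000: state=(0.490, -1.621)
t=2.500: state=(-0.820, -3.643)
t=3.000: state=(-1.982, -0.501)
t=3.500: state=(-1.947, 0.306)
t=4.000: state=(-1.767, 0.401)
t=4.500: state=(-1.544, 0.496)
t=5.000: state=(-1.257, 0.674)
t=5.500: state=(-0.829, 1.120)
t=6.000: state=(0.032, 2.621)
t=6.500: state=(1.657, 2.405)
t=7.000: state=(2.011, -0.153)
t=7.500: state=(1.864, -0.363)
t=8.000: state=(1.664, -0.442)
t=8.500: state=(1.415, -0.566)
t=9.000: state=(1.074, -0.834)
t=9.500: state=(0.499, -1.629)
t=10.000: state=(-0.817, -3.665)
t=10.500: state=(-1.986, -0.501)
t=10.610: state=(-2.017, -0.104)
compare at T: x=-2.017, y=-0.104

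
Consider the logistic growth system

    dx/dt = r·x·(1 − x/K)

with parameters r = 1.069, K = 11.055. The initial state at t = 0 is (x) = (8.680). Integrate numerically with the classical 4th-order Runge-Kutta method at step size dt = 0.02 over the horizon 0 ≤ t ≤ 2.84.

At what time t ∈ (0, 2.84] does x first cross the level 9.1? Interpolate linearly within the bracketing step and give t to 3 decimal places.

t=0.000: state=(8.680)
step 1 (dt=0.02): k1=(1.993), k2=(1.981), k3=(1.981), k4=(1.969); state += dt/6·(k1+2k2+2k3+k4)
t=0.020: state=(8.720)
t=0.040: state=(8.759)
t=0.060: state=(8.797)
continuing one RK4 step at a time; state shown every 5 steps (Δt=0.1):
t=0.100: state=(8.873)
t=0.200: state=(9.054)
t=0.220: state=(9.089)
next step: t=0.240: state=(9.124) — x has crossed 9.1
linear interpolation between t=0.220 (9.08923) and t=0.240 (9.12354) → t≈0.226

t = 0.226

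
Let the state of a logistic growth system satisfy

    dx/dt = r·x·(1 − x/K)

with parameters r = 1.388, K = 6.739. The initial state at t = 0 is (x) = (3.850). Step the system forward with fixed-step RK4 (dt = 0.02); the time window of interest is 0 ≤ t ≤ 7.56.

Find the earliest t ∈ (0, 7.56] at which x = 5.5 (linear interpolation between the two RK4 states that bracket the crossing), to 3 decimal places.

t=0.000: state=(3.850)
step 1 (dt=0.02): k1=(2.291), k2=(2.286), k3=(2.286), k4=(2.281); state += dt/6·(k1+2k2+2k3+k4)
t=0.020: state=(3.896)
t=0.040: state=(3.941)
t=0.060: state=(3.987)
continuing one RK4 step at a time; state shown every 25 steps (Δt=0.5):
t=0.500: state=(4.902)
t=0.860: state=(5.490)
next step: t=0.880: state=(5.518) — x has crossed 5.5
linear interpolation between t=0.860 (5.49026) and t=0.880 (5.51826) → t≈0.867

t = 0.867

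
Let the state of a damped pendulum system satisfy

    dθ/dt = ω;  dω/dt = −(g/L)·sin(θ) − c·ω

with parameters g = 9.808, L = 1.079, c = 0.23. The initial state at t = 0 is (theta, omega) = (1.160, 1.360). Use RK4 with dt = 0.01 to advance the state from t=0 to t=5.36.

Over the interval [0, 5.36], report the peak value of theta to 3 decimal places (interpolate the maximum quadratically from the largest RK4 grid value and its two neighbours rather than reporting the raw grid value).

t=0.000: state=(1.160, 1.360)
step 1 (dt=0.01): k1=(1.360, -8.646), k2=(1.317, -8.661), k3=(1.317, -8.660), k4=(1.273, -8.674); state += dt/6·(k1+2k2+2k3+k4)
t=0.010: state=(1.173, 1.273)
t=0.020: state=(1.185, 1.187)
t=0.030: state=(1.197, 1.099)
continuing one RK4 step at a time; state shown every 20 steps (Δt=0.2):
t=0.200: state=(1.258, -0.380)
t=0.400: state=(1.017, -1.990)
t=0.600: state=(0.493, -3.125)
t=0.800: state=(-0.166, -3.268)
t=1.000: state=(-0.740, -2.325)
t=1.200: state=(-1.058, -0.807)
t=1.400: state=(-1.058, 0.801)
t=1.600: state=(-0.753, 2.180)
t=1.800: state=(-0.228, 2.926)
t=2.000: state=(0.350, 2.676)
t=2.200: state=(0.785, 1.578)
t=2.400: state=(0.957, 0.121)
t=2.600: state=(0.837, -1.297)
t=2.800: state=(0.464, -2.330)
t=3.000: state=(-0.044, -2.596)
t=3.200: state=(-0.514, -1.974)
t=3.400: state=(-0.795, -0.778)
t=3.600: state=(-0.816, 0.566)
t=3.800: state=(-0.582, 1.706)
t=4.000: state=(-0.171, 2.291)
t=4.200: state=(0.280, 2.082)
t=4.400: state=(0.617, 1.196)
t=4.600: state=(0.738, 0.001)
t=4.800: state=(0.621, -1.140)
t=5.000: state=(0.308, -1.899)
t=5.200: state=(-0.095, -2.002)
t=5.360: state=(-0.387, -1.581)
largest grid value and its neighbours: theta(0.150)=1.26591, theta(0.160)=1.26599, theta(0.170)=1.26521
parabola through these three points peaks at t≈0.156 with theta≈1.26607

max theta = 1.266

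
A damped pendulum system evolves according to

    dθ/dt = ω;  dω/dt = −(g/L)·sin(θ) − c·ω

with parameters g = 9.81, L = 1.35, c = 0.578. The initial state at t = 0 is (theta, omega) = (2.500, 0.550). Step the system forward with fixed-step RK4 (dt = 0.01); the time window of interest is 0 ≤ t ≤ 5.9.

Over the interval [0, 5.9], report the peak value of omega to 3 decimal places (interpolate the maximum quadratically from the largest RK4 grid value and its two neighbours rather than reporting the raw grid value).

t=0.000: state=(2.500, 0.550)
step 1 (dt=0.01): k1=(0.550, -4.667), k2=(0.527, -4.637), k3=(0.527, -4.638), k4=(0.504, -4.609); state += dt/6·(k1+2k2+2k3+k4)
t=0.010: state=(2.505, 0.504)
t=0.020: state=(2.510, 0.458)
t=0.030: state=(2.514, 0.413)
continuing one RK4 step at a time; state shown every 20 steps (Δt=0.2):
t=0.200: state=(2.523, -0.303)
t=0.400: state=(2.380, -1.130)
t=0.600: state=(2.062, -2.083)
t=0.800: state=(1.537, -3.173)
t=1.000: state=(0.805, -4.067)
t=1.200: state=(-0.032, -4.116)
t=1.400: state=(-0.769, -3.114)
t=1.600: state=(-1.244, -1.604)
t=1.800: state=(-1.411, -0.090)
t=2.000: state=(-1.291, 1.265)
t=2.200: state=(-0.923, 2.356)
t=2.400: state=(-0.383, 2.927)
t=2.600: state=(0.195, 2.722)
t=2.800: state=(0.660, 1.837)
t=3.000: state=(0.910, 0.647)
t=3.200: state=(0.920, -0.527)
t=3.400: state=(0.714, -1.481)
t=3.600: state=(0.355, -2.021)
t=3.800: state=(-0.057, -1.997)
t=4.000: state=(-0.408, -1.448)
t=4.200: state=(-0.616, -0.599)
t=4.400: state=(-0.645, 0.292)
t=4.600: state=(-0.510, 1.022)
t=4.800: state=(-0.258, 1.429)
t=5.000: state=(0.034, 1.422)
t=5.200: state=(0.285, 1.037)
t=5.400: state=(0.434, 0.427)
t=5.600: state=(0.453, -0.222)
t=5.800: state=(0.353, -0.746)
t=5.900: state=(0.269, -0.921)
largest grid value and its neighbours: omega(2.440)=2.95123, omega(2.450)=2.95219, omega(2.460)=2.95105
parabola through these three points peaks at t≈2.450 with omega≈2.95219

max omega = 2.952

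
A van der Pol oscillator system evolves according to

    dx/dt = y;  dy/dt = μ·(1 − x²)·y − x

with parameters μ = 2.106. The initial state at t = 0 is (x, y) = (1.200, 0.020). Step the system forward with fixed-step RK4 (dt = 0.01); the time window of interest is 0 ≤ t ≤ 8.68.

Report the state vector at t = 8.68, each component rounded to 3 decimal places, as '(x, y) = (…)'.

(x, y) = (0.764, -1.189)

t=0.000: state=(1.200, 0.020)
step 1 (dt=0.01): k1=(0.020, -1.219), k2=(0.014, -1.213), k3=(0.014, -1.213), k4=(0.008, -1.207); state += dt/6·(k1+2k2+2k3+k4)
t=0.010: state=(1.200, 0.008)
t=0.020: state=(1.200, -0.004)
t=0.030: state=(1.200, -0.016)
continuing one RK4 step at a time; state shown every 50 steps (Δt=0.5):
t=0.500: state=(1.078, -0.483)
t=1.000: state=(0.702, -1.096)
t=1.500: state=(-0.220, -2.946)
t=2.000: state=(-1.803, -1.640)
t=2.500: state=(-1.967, 0.223)
t=3.000: state=(-1.816, 0.348)
t=3.500: state=(-1.625, 0.420)
t=4.000: state=(-1.388, 0.541)
t=4.500: state=(-1.061, 0.809)
t=5.000: state=(-0.489, 1.661)
t=5.500: state=(0.918, 3.945)
t=6.000: state=(2.008, 0.276)
t=6.500: state=(1.939, -0.298)
t=7.000: state=(1.772, -0.366)
t=7.500: state=(1.571, -0.443)
t=8.000: state=(1.318, -0.586)
t=8.500: state=(0.953, -0.930)
t=8.680: state=(0.764, -1.189)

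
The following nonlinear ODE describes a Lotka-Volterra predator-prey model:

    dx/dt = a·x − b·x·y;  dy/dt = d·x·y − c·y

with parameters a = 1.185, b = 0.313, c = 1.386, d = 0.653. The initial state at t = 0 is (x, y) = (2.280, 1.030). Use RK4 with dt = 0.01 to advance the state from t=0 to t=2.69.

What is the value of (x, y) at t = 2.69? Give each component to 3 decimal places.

(x, y) = (0.842, 6.717)

t=0.000: state=(2.280, 1.030)
step 1 (dt=0.01): k1=(1.967, 0.106), k2=(1.975, 0.113), k3=(1.975, 0.113), k4=(1.983, 0.119); state += dt/6·(k1+2k2+2k3+k4)
t=0.010: state=(2.300, 1.031)
t=0.020: state=(2.320, 1.032)
t=0.030: state=(2.340, 1.034)
continuing one RK4 step at a time; state shown every 10 steps (Δt=0.1):
t=0.100: state=(2.485, 1.048)
t=0.200: state=(2.706, 1.080)
t=0.300: state=(2.943, 1.131)
t=0.400: state=(3.194, 1.203)
t=0.500: state=(3.458, 1.301)
t=0.600: state=(3.731, 1.432)
t=0.700: state=(4.006, 1.605)
t=0.800: state=(4.274, 1.832)
t=0.900: state=(4.524, 2.125)
t=1.000: state=(4.738, 2.504)
t=1.100: state=(4.896, 2.987)
t=1.200: state=(4.975, 3.591)
t=1.300: state=(4.950, 4.326)
t=1.400: state=(4.803, 5.182)
t=1.500: state=(4.532, 6.122)
t=1.600: state=(4.149, 7.080)
t=1.700: state=(3.690, 7.964)
t=1.800: state=(3.200, 8.683)
t=1.900: state=(2.722, 9.170)
t=2.000: state=(2.290, 9.400)
t=2.100: state=(1.921, 9.386)
t=2.200: state=(1.617, 9.168)
t=2.300: state=(1.373, 8.797)
t=2.400: state=(1.183, 8.323)
t=2.500: state=(1.034, 7.788)
t=2.600: state=(0.921, 7.226)
t=2.690: state=(0.842, 6.717)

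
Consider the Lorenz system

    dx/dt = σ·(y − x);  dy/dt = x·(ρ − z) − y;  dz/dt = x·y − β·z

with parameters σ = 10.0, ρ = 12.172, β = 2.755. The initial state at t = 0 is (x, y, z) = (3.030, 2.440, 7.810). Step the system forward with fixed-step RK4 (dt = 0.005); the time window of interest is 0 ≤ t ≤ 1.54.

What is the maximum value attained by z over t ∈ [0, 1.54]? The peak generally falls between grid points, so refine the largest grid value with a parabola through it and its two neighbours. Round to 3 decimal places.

t=0.000: state=(3.030, 2.440, 7.810)
step 1 (dt=0.005): k1=(-5.900, 10.777, -14.123), k2=(-5.483, 10.792, -13.981), k3=(-5.493, 10.796, -13.979), k4=(-5.086, 10.813, -13.836); state += dt/6·(k1+2k2+2k3+k4)
t=0.005: state=(3.003, 2.494, 7.740)
t=0.010: state=(2.979, 2.548, 7.672)
t=0.015: state=(2.959, 2.603, 7.605)
continuing one RK4 step at a time; state shown every 10 steps (Δt=0.05):
t=0.050: state=(2.915, 2.995, 7.179)
t=0.100: state=(3.075, 3.610, 6.715)
t=0.150: state=(3.433, 4.321, 6.452)
t=0.200: state=(3.954, 5.143, 6.438)
t=0.250: state=(4.615, 6.062, 6.733)
t=0.300: state=(5.388, 7.016, 7.401)
t=0.350: state=(6.218, 7.876, 8.479)
t=0.400: state=(7.006, 8.453, 9.930)
t=0.450: state=(7.613, 8.542, 11.582)
t=0.500: state=(7.891, 8.044, 13.123)
t=0.550: state=(7.753, 7.058, 14.213)
t=0.600: state=(7.227, 5.865, 14.650)
t=0.650: state=(6.450, 4.768, 14.458)
t=0.700: state=(5.603, 3.949, 13.815)
t=0.750: state=(4.835, 3.446, 12.929)
t=0.800: state=(4.232, 3.216, 11.963)
t=0.850: state=(3.822, 3.193, 11.020)
t=0.900: state=(3.597, 3.323, 10.162)
t=0.950: state=(3.540, 3.576, 9.426)
t=1.000: state=(3.627, 3.934, 8.839)
t=1.050: state=(3.842, 4.389, 8.426)
t=1.100: state=(4.169, 4.930, 8.213)
t=1.150: state=(4.596, 5.537, 8.228)
t=1.200: state=(5.102, 6.171, 8.498)
t=1.250: state=(5.652, 6.767, 9.036)
t=1.300: state=(6.196, 7.234, 9.820)
t=1.350: state=(6.664, 7.469, 10.777)
t=1.400: state=(6.977, 7.400, 11.774)
t=1.450: state=(7.071, 7.020, 12.638)
t=1.500: state=(6.926, 6.409, 13.215)
t=1.540: state=(6.658, 5.848, 13.413)
largest grid value and its neighbours: z(0.605)=14.65717, z(0.610)=14.65782, z(0.615)=14.65235
parabola through these three points peaks at t≈0.608 with z≈14.65830

max z = 14.658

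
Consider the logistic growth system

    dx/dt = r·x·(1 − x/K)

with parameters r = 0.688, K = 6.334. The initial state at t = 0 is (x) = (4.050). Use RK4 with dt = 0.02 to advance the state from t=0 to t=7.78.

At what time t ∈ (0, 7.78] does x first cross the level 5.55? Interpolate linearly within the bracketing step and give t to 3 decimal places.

t=0.000: state=(4.050)
step 1 (dt=0.02): k1=(1.005), k2=(1.003), k3=(1.003), k4=(1.001); state += dt/6·(k1+2k2+2k3+k4)
t=0.020: state=(4.070)
t=0.040: state=(4.090)
t=0.060: state=(4.110)
continuing one RK4 step at a time; state shown every 25 steps (Δt=0.5):
t=0.500: state=(4.525)
t=1.000: state=(4.935)
t=1.500: state=(5.274)
t=2.000: state=(5.544)
next step: t=2.020: state=(5.554) — x has crossed 5.55
linear interpolation between t=2.000 (5.54424) and t=2.020 (5.55371) → t≈2.012

t = 2.012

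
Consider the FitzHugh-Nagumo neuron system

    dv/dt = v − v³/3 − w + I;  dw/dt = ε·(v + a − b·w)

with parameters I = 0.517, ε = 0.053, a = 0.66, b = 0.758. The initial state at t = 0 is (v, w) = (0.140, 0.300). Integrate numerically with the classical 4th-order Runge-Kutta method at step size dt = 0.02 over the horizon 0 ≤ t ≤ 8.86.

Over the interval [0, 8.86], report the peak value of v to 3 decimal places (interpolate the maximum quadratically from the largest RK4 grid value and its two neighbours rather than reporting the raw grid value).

t=0.000: state=(0.140, 0.300)
step 1 (dt=0.02): k1=(0.356, 0.030), k2=(0.359, 0.031), k3=(0.359, 0.031), k4=(0.363, 0.031); state += dt/6·(k1+2k2+2k3+k4)
t=0.020: state=(0.147, 0.301)
t=0.040: state=(0.155, 0.301)
t=0.060: state=(0.162, 0.302)
continuing one RK4 step at a time; state shown every 25 steps (Δt=0.5):
t=0.500: state=(0.363, 0.318)
t=1.000: state=(0.691, 0.342)
t=1.500: state=(1.091, 0.376)
t=2.000: state=(1.437, 0.419)
t=2.500: state=(1.628, 0.469)
t=3.000: state=(1.698, 0.521)
t=3.500: state=(1.708, 0.573)
t=4.000: state=(1.696, 0.623)
t=4.500: state=(1.675, 0.672)
t=5.000: state=(1.650, 0.720)
t=5.500: state=(1.624, 0.766)
t=6.000: state=(1.597, 0.810)
t=6.500: state=(1.570, 0.853)
t=7.000: state=(1.542, 0.894)
t=7.500: state=(1.513, 0.934)
t=8.000: state=(1.484, 0.972)
t=8.500: state=(1.453, 1.008)
t=8.860: state=(1.431, 1.034)
largest grid value and its neighbours: v(3.380)=1.70872, v(3.400)=1.70875, v(3.420)=1.70874
parabola through these three points peaks at t≈3.404 with v≈1.70875

max v = 1.709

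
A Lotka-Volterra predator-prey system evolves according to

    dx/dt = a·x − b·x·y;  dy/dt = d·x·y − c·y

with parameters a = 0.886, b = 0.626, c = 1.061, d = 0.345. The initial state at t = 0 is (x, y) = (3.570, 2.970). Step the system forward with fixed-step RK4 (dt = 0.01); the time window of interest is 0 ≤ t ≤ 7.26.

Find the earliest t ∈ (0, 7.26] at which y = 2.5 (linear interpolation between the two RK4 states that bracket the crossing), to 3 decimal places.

t = 0.824

t=0.000: state=(3.570, 2.970)
step 1 (dt=0.01): k1=(-3.474, 0.507), k2=(-3.463, 0.489), k3=(-3.463, 0.489), k4=(-3.452, 0.472); state += dt/6·(k1+2k2+2k3+k4)
t=0.010: state=(3.535, 2.975)
t=0.020: state=(3.501, 2.979)
t=0.030: state=(3.467, 2.984)
continuing one RK4 step at a time; state shown every 25 steps (Δt=0.25):
t=0.250: state=(2.787, 2.993)
t=0.500: state=(2.199, 2.842)
t=0.750: state=(1.793, 2.586)
t=0.820: state=(1.706, 2.505)
next step: t=0.830: state=(1.695, 2.493) — y has crossed 2.5
linear interpolation between t=0.820 (2.50467) and t=0.830 (2.49281) → t≈0.824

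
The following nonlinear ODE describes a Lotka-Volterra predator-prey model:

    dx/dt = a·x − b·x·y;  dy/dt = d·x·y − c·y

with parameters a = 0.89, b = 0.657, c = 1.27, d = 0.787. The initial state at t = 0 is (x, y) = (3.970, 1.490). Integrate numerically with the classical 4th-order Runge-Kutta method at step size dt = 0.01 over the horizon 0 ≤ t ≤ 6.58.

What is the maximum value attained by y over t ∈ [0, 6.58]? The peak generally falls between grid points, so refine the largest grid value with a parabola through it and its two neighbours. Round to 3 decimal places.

t=0.000: state=(3.970, 1.490)
step 1 (dt=0.01): k1=(-0.353, 2.763), k2=(-0.389, 2.787), k3=(-0.389, 2.787), k4=(-0.425, 2.810); state += dt/6·(k1+2k2+2k3+k4)
t=0.010: state=(3.966, 1.518)
t=0.020: state=(3.961, 1.546)
t=0.030: state=(3.956, 1.575)
continuing one RK4 step at a time; state shown every 25 steps (Δt=0.25):
t=0.250: state=(3.641, 2.312)
t=0.500: state=(2.884, 3.214)
t=0.750: state=(2.014, 3.784)
t=1.000: state=(1.339, 3.814)
t=1.250: state=(0.917, 3.453)
t=1.500: state=(0.678, 2.934)
t=1.750: state=(0.546, 2.406)
t=2.000: state=(0.478, 1.936)
t=2.250: state=(0.449, 1.543)
t=2.500: state=(0.448, 1.226)
t=2.750: state=(0.467, 0.976)
t=3.000: state=(0.505, 0.782)
t=3.250: state=(0.562, 0.632)
t=3.500: state=(0.639, 0.518)
t=3.750: state=(0.739, 0.431)
t=4.000: state=(0.865, 0.368)
t=4.250: state=(1.021, 0.322)
t=4.500: state=(1.213, 0.292)
t=4.750: state=(1.447, 0.276)
t=5.000: state=(1.728, 0.274)
t=5.250: state=(2.061, 0.289)
t=5.500: state=(2.448, 0.328)
t=5.750: state=(2.882, 0.403)
t=6.000: state=(3.336, 0.541)
t=6.250: state=(3.742, 0.791)
t=6.500: state=(3.971, 1.236)
t=6.580: state=(3.976, 1.434)
largest grid value and its neighbours: y(0.880)=3.86268, y(0.890)=3.86275, y(0.900)=3.86201
parabola through these three points peaks at t≈0.886 with y≈3.86281

max y = 3.863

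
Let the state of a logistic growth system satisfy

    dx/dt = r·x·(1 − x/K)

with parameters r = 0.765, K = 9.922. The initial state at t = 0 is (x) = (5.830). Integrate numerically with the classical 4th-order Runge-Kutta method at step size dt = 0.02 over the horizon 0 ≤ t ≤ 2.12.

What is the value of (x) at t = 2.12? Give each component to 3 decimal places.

(x) = (8.714)

t=0.000: state=(5.830)
step 1 (dt=0.02): k1=(1.839), k2=(1.837), k3=(1.837), k4=(1.834); state += dt/6·(k1+2k2+2k3+k4)
t=0.020: state=(5.867)
t=0.040: state=(5.903)
t=0.060: state=(5.940)
continuing one RK4 step at a time; state shown every 5 steps (Δt=0.1):
t=0.100: state=(6.013)
t=0.200: state=(6.192)
t=0.300: state=(6.369)
t=0.400: state=(6.541)
t=0.500: state=(6.710)
t=0.600: state=(6.873)
t=0.700: state=(7.033)
t=0.800: state=(7.187)
t=0.900: state=(7.336)
t=1.000: state=(7.479)
t=1.100: state=(7.617)
t=1.200: state=(7.750)
t=1.300: state=(7.877)
t=1.400: state=(7.998)
t=1.500: state=(8.114)
t=1.600: state=(8.225)
t=1.700: state=(8.329)
t=1.800: state=(8.429)
t=1.900: state=(8.524)
t=2.000: state=(8.613)
t=2.100: state=(8.697)
t=2.120: state=(8.714)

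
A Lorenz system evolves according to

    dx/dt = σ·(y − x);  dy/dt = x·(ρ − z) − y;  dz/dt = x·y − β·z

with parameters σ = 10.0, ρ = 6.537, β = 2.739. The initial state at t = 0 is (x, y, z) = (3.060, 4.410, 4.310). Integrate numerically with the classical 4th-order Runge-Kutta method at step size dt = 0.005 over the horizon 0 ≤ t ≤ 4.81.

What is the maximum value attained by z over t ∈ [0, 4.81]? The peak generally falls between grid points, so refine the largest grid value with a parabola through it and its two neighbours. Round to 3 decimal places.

t=0.000: state=(3.060, 4.410, 4.310)
step 1 (dt=0.005): k1=(13.500, 2.405, 1.690), k2=(13.223, 2.461, 1.845), k3=(13.231, 2.458, 1.842), k4=(12.961, 2.511, 1.994); state += dt/6·(k1+2k2+2k3+k4)
t=0.005: state=(3.126, 4.422, 4.319)
t=0.010: state=(3.190, 4.435, 4.330)
t=0.015: state=(3.251, 4.448, 4.342)
continuing one RK4 step at a time; state shown every 40 steps (Δt=0.2):
t=0.200: state=(4.513, 4.849, 5.394)
t=0.400: state=(4.606, 4.396, 6.471)
t=0.600: state=(3.966, 3.624, 6.352)
t=0.800: state=(3.468, 3.335, 5.601)
t=1.000: state=(3.432, 3.515, 5.027)
t=1.200: state=(3.722, 3.906, 4.957)
t=1.400: state=(4.063, 4.195, 5.332)
t=1.600: state=(4.179, 4.159, 5.771)
t=1.800: state=(4.022, 3.907, 5.885)
t=2.000: state=(3.806, 3.723, 5.681)
t=2.200: state=(3.723, 3.724, 5.425)
t=2.400: state=(3.792, 3.852, 5.325)
t=2.600: state=(3.920, 3.978, 5.414)
t=2.800: state=(3.992, 4.003, 5.575)
t=3.000: state=(3.966, 3.933, 5.660)
t=3.200: state=(3.889, 3.853, 5.621)
t=3.400: state=(3.839, 3.828, 5.528)
t=3.600: state=(3.846, 3.862, 5.468)
t=3.800: state=(3.888, 3.911, 5.478)
t=4.000: state=(3.923, 3.934, 5.532)
t=4.200: state=(3.926, 3.919, 5.574)
t=4.400: state=(3.902, 3.889, 5.575)
t=4.600: state=(3.879, 3.872, 5.546)
t=4.800: state=(3.875, 3.877, 5.518)
t=4.810: state=(3.875, 3.878, 5.517)
largest grid value and its neighbours: z(0.470)=6.56300, z(0.475)=6.56328, z(0.480)=6.56278
parabola through these three points peaks at t≈0.474 with z≈6.56329

max z = 6.563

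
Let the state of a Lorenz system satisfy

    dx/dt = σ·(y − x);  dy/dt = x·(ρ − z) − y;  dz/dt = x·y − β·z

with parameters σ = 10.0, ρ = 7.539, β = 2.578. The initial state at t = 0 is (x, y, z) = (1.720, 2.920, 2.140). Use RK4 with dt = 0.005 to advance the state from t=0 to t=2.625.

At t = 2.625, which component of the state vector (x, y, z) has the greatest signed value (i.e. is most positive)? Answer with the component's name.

t=0.000: state=(1.720, 2.920, 2.140)
step 1 (dt=0.005): k1=(12.000, 6.366, -0.495), k2=(11.859, 6.514, -0.376), k3=(11.866, 6.512, -0.377), k4=(11.732, 6.657, -0.258); state += dt/6·(k1+2k2+2k3+k4)
t=0.005: state=(1.779, 2.953, 2.138)
t=0.010: state=(1.837, 2.987, 2.137)
t=0.015: state=(1.894, 3.022, 2.138)
continuing one RK4 step at a time; state shown every 20 steps (Δt=0.1):
t=0.100: state=(2.779, 3.796, 2.334)
t=0.200: state=(3.844, 4.963, 3.100)
t=0.300: state=(4.970, 6.053, 4.577)
t=0.400: state=(5.862, 6.478, 6.608)
t=0.500: state=(6.066, 5.829, 8.420)
t=0.600: state=(5.447, 4.526, 9.154)
t=0.700: state=(4.423, 3.390, 8.772)
t=0.800: state=(3.516, 2.770, 7.829)
t=0.900: state=(2.955, 2.575, 6.794)
t=1.000: state=(2.733, 2.655, 5.894)
t=1.100: state=(2.774, 2.925, 5.226)
t=1.200: state=(3.016, 3.343, 4.836)
t=1.300: state=(3.413, 3.870, 4.761)
t=1.400: state=(3.909, 4.431, 5.027)
t=1.500: state=(4.419, 4.896, 5.613)
t=1.600: state=(4.814, 5.104, 6.397)
t=1.700: state=(4.965, 4.969, 7.137)
t=1.800: state=(4.828, 4.564, 7.584)
t=1.900: state=(4.483, 4.084, 7.632)
t=2.000: state=(4.083, 3.705, 7.358)
t=2.100: state=(3.759, 3.499, 6.919)
t=2.200: state=(3.573, 3.463, 6.463)
t=2.300: state=(3.534, 3.564, 6.088)
t=2.400: state=(3.622, 3.762, 5.857)
t=2.500: state=(3.801, 4.013, 5.799)
t=2.600: state=(4.029, 4.263, 5.913)
t=2.625: state=(4.087, 4.318, 5.966)
compare at T: x=4.087, y=4.318, z=5.966

largest component: z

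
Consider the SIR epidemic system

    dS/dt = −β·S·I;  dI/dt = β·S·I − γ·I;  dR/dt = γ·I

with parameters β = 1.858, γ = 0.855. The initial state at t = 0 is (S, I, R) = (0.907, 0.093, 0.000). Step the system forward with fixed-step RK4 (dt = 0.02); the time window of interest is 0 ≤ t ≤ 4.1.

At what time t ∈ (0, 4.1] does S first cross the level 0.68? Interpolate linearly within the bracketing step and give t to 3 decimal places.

t=0.000: state=(0.907, 0.093, 0.000)
step 1 (dt=0.02): k1=(-0.157, 0.077, 0.080), k2=(-0.158, 0.078, 0.080), k3=(-0.158, 0.078, 0.080), k4=(-0.159, 0.078, 0.081); state += dt/6·(k1+2k2+2k3+k4)
t=0.020: state=(0.904, 0.095, 0.002)
t=0.040: state=(0.901, 0.096, 0.003)
t=0.060: state=(0.897, 0.098, 0.005)
continuing one RK4 step at a time; state shown every 10 steps (Δt=0.2):
t=0.200: state=(0.874, 0.109, 0.017)
t=0.400: state=(0.836, 0.126, 0.037)
t=0.600: state=(0.795, 0.144, 0.061)
t=0.800: state=(0.751, 0.162, 0.087)
t=1.000: state=(0.705, 0.179, 0.116)
t=1.100: state=(0.681, 0.187, 0.132)
next step: t=1.120: state=(0.677, 0.188, 0.135) — S has crossed 0.68
linear interpolation between t=1.100 (0.68148) and t=1.120 (0.67674) → t≈1.106

t = 1.106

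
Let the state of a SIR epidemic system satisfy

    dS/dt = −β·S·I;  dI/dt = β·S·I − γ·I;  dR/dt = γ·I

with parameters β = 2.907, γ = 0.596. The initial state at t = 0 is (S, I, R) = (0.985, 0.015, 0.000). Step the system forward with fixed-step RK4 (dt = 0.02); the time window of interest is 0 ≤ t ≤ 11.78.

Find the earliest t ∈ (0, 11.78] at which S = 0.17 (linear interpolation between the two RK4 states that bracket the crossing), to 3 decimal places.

t=0.000: state=(0.985, 0.015, 0.000)
step 1 (dt=0.02): k1=(-0.043, 0.034, 0.009), k2=(-0.044, 0.035, 0.009), k3=(-0.044, 0.035, 0.009), k4=(-0.045, 0.036, 0.009); state += dt/6·(k1+2k2+2k3+k4)
t=0.020: state=(0.984, 0.016, 0.000)
t=0.040: state=(0.983, 0.016, 0.000)
t=0.060: state=(0.982, 0.017, 0.001)
continuing one RK4 step at a time; state shown every 25 steps (Δt=0.5):
t=0.500: state=(0.946, 0.046, 0.008)
t=1.000: state=(0.843, 0.125, 0.032)
t=1.500: state=(0.634, 0.276, 0.090)
t=2.000: state=(0.378, 0.426, 0.197)
t=2.500: state=(0.194, 0.473, 0.333)
t=2.580: state=(0.174, 0.471, 0.356)
next step: t=2.600: state=(0.169, 0.470, 0.361) — S has crossed 0.17
linear interpolation between t=2.580 (0.17368) and t=2.600 (0.16900) → t≈2.596

t = 2.596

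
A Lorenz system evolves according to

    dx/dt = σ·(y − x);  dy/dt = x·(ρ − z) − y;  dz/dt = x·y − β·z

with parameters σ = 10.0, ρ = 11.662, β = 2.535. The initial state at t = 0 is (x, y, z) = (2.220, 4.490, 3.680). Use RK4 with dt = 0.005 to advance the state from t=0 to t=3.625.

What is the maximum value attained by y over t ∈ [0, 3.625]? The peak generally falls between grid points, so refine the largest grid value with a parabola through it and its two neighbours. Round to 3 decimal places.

t=0.000: state=(2.220, 4.490, 3.680)
step 1 (dt=0.005): k1=(22.700, 13.230, 0.639), k2=(22.463, 13.646, 0.965), k3=(22.480, 13.639, 0.963), k4=(22.258, 14.048, 1.291); state += dt/6·(k1+2k2+2k3+k4)
t=0.005: state=(2.332, 4.558, 3.685)
t=0.010: state=(2.443, 4.630, 3.693)
t=0.015: state=(2.551, 4.707, 3.704)
continuing one RK4 step at a time; state shown every 40 steps (Δt=0.2):
t=0.200: state=(6.597, 8.898, 7.289)
t=0.400: state=(8.146, 6.571, 15.505)
t=0.600: state=(3.672, 1.966, 12.710)
t=0.800: state=(2.166, 2.138, 8.419)
t=1.000: state=(2.989, 3.813, 6.223)
t=1.200: state=(5.443, 6.972, 7.443)
t=1.400: state=(7.485, 7.396, 12.831)
t=1.600: state=(5.180, 3.672, 13.195)
t=1.800: state=(3.332, 3.044, 9.888)
t=2.000: state=(3.726, 4.337, 7.900)
t=2.200: state=(5.488, 6.498, 8.797)
t=2.400: state=(6.675, 6.568, 12.118)
t=2.600: state=(5.257, 4.310, 12.375)
t=2.800: state=(4.021, 3.816, 10.168)
t=3.000: state=(4.358, 4.840, 8.880)
t=3.200: state=(5.593, 6.203, 9.791)
t=3.400: state=(6.109, 5.912, 11.778)
t=3.600: state=(5.133, 4.562, 11.659)
t=3.625: state=(4.995, 4.459, 11.496)
largest grid value and its neighbours: y(0.265)=9.65304, y(0.270)=9.65386, y(0.275)=9.64496
parabola through these three points peaks at t≈0.268 with y≈9.65470

max y = 9.655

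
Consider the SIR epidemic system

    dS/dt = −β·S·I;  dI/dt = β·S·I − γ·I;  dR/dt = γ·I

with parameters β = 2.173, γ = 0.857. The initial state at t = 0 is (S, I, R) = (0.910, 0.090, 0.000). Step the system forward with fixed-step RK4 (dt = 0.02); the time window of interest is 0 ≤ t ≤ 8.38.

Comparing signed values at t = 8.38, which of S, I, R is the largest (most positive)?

t=0.000: state=(0.910, 0.090, 0.000)
step 1 (dt=0.02): k1=(-0.178, 0.101, 0.077), k2=(-0.180, 0.102, 0.078), k3=(-0.180, 0.102, 0.078), k4=(-0.181, 0.102, 0.079); state += dt/6·(k1+2k2+2k3+k4)
t=0.020: state=(0.906, 0.092, 0.002)
t=0.040: state=(0.903, 0.094, 0.003)
t=0.060: state=(0.899, 0.096, 0.005)
continuing one RK4 step at a time; state shown every 25 steps (Δt=0.5):
t=0.500: state=(0.800, 0.149, 0.051)
t=1.000: state=(0.657, 0.215, 0.129)
t=1.500: state=(0.505, 0.263, 0.232)
t=2.000: state=(0.376, 0.275, 0.349)
t=2.500: state=(0.281, 0.256, 0.463)
t=3.000: state=(0.217, 0.218, 0.565)
t=3.500: state=(0.175, 0.175, 0.649)
t=4.000: state=(0.148, 0.136, 0.716)
t=4.500: state=(0.130, 0.103, 0.767)
t=5.000: state=(0.118, 0.077, 0.805)
t=5.500: state=(0.110, 0.057, 0.833)
t=6.000: state=(0.104, 0.041, 0.854)
t=6.500: state=(0.100, 0.030, 0.869)
t=7.000: state=(0.098, 0.022, 0.881)
t=7.500: state=(0.096, 0.016, 0.889)
t=8.000: state=(0.094, 0.011, 0.894)
t=8.380: state=(0.093, 0.009, 0.898)
compare at T: S=0.093, I=0.009, R=0.898

largest component: R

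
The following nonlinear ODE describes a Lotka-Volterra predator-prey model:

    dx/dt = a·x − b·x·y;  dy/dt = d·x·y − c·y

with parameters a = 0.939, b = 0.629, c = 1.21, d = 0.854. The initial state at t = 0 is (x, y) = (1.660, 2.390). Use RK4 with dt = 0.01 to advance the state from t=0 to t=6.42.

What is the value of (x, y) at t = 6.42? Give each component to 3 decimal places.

(x, y) = (1.311, 2.442)

t=0.000: state=(1.660, 2.390)
step 1 (dt=0.01): k1=(-0.937, 0.496), k2=(-0.937, 0.487), k3=(-0.937, 0.487), k4=(-0.937, 0.478); state += dt/6·(k1+2k2+2k3+k4)
t=0.010: state=(1.651, 2.395)
t=0.020: state=(1.641, 2.400)
t=0.030: state=(1.632, 2.404)
continuing one RK4 step at a time; state shown every 25 steps (Δt=0.25):
t=0.250: state=(1.432, 2.456)
t=0.500: state=(1.233, 2.411)
t=0.750: state=(1.078, 2.278)
t=1.000: state=(0.966, 2.092)
t=1.250: state=(0.894, 1.884)
t=1.500: state=(0.854, 1.677)
t=1.750: state=(0.843, 1.485)
t=2.000: state=(0.855, 1.315)
t=2.250: state=(0.890, 1.170)
t=2.500: state=(0.945, 1.052)
t=2.750: state=(1.021, 0.958)
t=3.000: state=(1.117, 0.889)
t=3.250: state=(1.233, 0.844)
t=3.500: state=(1.368, 0.823)
t=3.750: state=(1.520, 0.828)
t=4.000: state=(1.684, 0.861)
t=4.250: state=(1.851, 0.928)
t=4.500: state=(2.007, 1.036)
t=4.750: state=(2.132, 1.191)
t=5.000: state=(2.200, 1.400)
t=5.250: state=(2.190, 1.655)
t=5.500: state=(2.088, 1.934)
t=5.750: state=(1.908, 2.192)
t=6.000: state=(1.682, 2.378)
t=6.250: state=(1.453, 2.455)
t=6.420: state=(1.311, 2.442)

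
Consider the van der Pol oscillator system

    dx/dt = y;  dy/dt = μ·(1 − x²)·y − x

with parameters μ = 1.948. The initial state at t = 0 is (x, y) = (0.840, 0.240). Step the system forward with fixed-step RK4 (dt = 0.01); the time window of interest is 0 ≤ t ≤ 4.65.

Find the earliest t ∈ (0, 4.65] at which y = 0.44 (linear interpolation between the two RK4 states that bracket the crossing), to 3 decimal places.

t=0.000: state=(0.840, 0.240)
step 1 (dt=0.01): k1=(0.240, -0.702), k2=(0.236, -0.707), k3=(0.236, -0.706), k4=(0.233, -0.711); state += dt/6·(k1+2k2+2k3+k4)
t=0.010: state=(0.842, 0.233)
t=0.020: state=(0.845, 0.226)
t=0.030: state=(0.847, 0.219)
continuing one RK4 step at a time; state shown every 20 steps (Δt=0.2):
t=0.200: state=(0.873, 0.085)
t=0.400: state=(0.873, -0.090)
t=0.600: state=(0.836, -0.281)
t=0.800: state=(0.759, -0.496)
t=1.000: state=(0.634, -0.760)
t=1.200: state=(0.448, -1.125)
t=1.400: state=(0.172, -1.671)
t=1.600: state=(-0.237, -2.452)
t=1.800: state=(-0.804, -3.127)
t=2.000: state=(-1.405, -2.612)
t=2.200: state=(-1.782, -1.151)
t=2.400: state=(-1.904, -0.205)
t=2.600: state=(-1.902, 0.165)
t=2.800: state=(-1.853, 0.301)
t=3.000: state=(-1.786, 0.363)
t=3.200: state=(-1.709, 0.405)
t=3.370: state=(-1.638, 0.438)
next step: t=3.380: state=(-1.633, 0.440) — y has crossed 0.44
linear interpolation between t=3.370 (0.43815) and t=3.380 (0.44018) → t≈3.379

t = 3.379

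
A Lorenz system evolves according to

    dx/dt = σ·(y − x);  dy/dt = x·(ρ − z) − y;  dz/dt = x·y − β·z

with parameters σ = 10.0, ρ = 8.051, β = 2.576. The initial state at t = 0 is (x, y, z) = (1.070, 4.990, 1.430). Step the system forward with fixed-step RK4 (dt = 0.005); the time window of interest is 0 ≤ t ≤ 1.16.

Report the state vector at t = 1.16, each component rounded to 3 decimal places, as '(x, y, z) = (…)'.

(x, y, z) = (3.026, 3.656, 4.142)

t=0.000: state=(1.070, 4.990, 1.430)
step 1 (dt=0.005): k1=(39.200, 2.094, 1.656), k2=(38.272, 2.733, 2.140), k3=(38.312, 2.715, 2.127), k4=(37.420, 3.336, 2.601); state += dt/6·(k1+2k2+2k3+k4)
t=0.005: state=(1.261, 5.004, 1.441)
t=0.010: state=(1.444, 5.023, 1.456)
t=0.015: state=(1.620, 5.049, 1.476)
continuing one RK4 step at a time; state shown every 10 steps (Δt=0.05):
t=0.050: state=(2.675, 5.357, 1.727)
t=0.100: state=(3.873, 6.060, 2.406)
t=0.150: state=(4.906, 6.865, 3.458)
t=0.200: state=(5.830, 7.551, 4.871)
t=0.250: state=(6.595, 7.891, 6.555)
t=0.300: state=(7.084, 7.708, 8.292)
t=0.350: state=(7.190, 6.974, 9.771)
t=0.400: state=(6.875, 5.859, 10.721)
t=0.450: state=(6.216, 4.652, 11.041)
t=0.500: state=(5.369, 3.599, 10.822)
t=0.550: state=(4.497, 2.820, 10.250)
t=0.600: state=(3.721, 2.315, 9.501)
t=0.650: state=(3.100, 2.027, 8.696)
t=0.700: state=(2.645, 1.893, 7.906)
t=0.750: state=(2.340, 1.863, 7.168)
t=0.800: state=(2.159, 1.905, 6.499)
t=0.850: state=(2.079, 2.003, 5.907)
t=0.900: state=(2.078, 2.149, 5.394)
t=0.950: state=(2.146, 2.340, 4.964)
t=1.000: state=(2.271, 2.578, 4.619)
t=1.050: state=(2.451, 2.863, 4.362)
t=1.100: state=(2.682, 3.196, 4.199)
t=1.150: state=(2.964, 3.575, 4.141)
t=1.160: state=(3.026, 3.656, 4.142)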